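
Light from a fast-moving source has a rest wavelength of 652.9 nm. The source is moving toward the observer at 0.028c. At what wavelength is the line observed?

Relativistic Doppler for wavelength: λ' = λ₀ · √((1 − β)/(1 + β)).
λ' = 652.9 × √(0.9720/1.0280) = 652.9 × 0.97238 ≈ 634.9 nm.

634.9 nm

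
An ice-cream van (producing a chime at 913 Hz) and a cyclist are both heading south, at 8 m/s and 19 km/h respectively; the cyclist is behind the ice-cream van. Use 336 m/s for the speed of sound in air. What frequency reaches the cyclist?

19 km/h = 5.278 m/s.
The cyclist is behind, so the ice-cream van is moving away from it while the cyclist is moving toward the ice-cream van.
General Doppler shift: f' = f · (v + v_o)/(v + v_s).
f' = 913 × (336 + 5.278)/(336 + 8) = 913 × 341.28/344 ≈ 906 Hz.

906 Hz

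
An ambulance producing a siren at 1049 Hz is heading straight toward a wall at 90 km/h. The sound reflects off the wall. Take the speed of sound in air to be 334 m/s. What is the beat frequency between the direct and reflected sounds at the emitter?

170 Hz

90 km/h = 25 m/s.
The wall receives the sound from a moving source: f₁ = f₀ · v/(v − v_e) = 1049 × 334/309 ≈ 1133.9 Hz.
On the return leg the ambulance is a moving observer: f₂ = f₁ · (v + v_e)/v = 1133.9 × 359/334 ≈ 1218.7 Hz.
Equivalently f₂ = f₀ · (v + v_e)/(v − v_e).
Beat against the emitted tone: |f₂ − f₀| = 2v_e·f₀/(v − v_e) = 2 × 25 × 1049/309 ≈ 170 Hz.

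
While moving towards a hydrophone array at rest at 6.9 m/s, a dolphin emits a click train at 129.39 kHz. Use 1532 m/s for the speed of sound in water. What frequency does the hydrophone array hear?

Moving source, stationary observer: f' = f · v/(v − v_s) since the source is approaching.
f' = 129.39 × 1532/(1532 − 6.9) = 129.39 × 1532/1525 ≈ 130.0 kHz.

130.0 kHz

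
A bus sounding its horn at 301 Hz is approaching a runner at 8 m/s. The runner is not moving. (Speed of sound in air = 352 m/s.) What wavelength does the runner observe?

With the source moving toward a stationary observer, f' = f · v/(v − v_s).
f' = 301 × 352/(352 − 8) ≈ 308 Hz.
λ' = v/f' = 352/308 ≈ 1.14 m.

1.14 m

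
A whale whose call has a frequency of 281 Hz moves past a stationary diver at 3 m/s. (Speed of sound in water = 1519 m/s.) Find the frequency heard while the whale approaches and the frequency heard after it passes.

Approaching: f₁ = f · v/(v − v_s) = 281 × 1519/1516 ≈ 282 Hz.
Receding: f₂ = f · v/(v + v_s) = 281 × 1519/1522 ≈ 280 Hz.

282 Hz approaching; 280 Hz receding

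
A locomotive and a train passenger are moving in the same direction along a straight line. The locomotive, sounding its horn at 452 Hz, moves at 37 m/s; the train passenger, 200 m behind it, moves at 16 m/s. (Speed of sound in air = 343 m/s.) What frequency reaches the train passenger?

427 Hz

The train passenger is behind, so the locomotive is moving away from it while the train passenger is moving toward the locomotive.
With source receding and observer approaching, f' = f · (v + v_o)/(v + v_s).
f' = 452 × (343 + 16)/(343 + 37) = 452 × 359/380 ≈ 427 Hz.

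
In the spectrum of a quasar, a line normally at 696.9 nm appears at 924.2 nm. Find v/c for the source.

λ'/λ₀ = 1.3262 > 1 (redshift), so the source is receding.
λ'/λ₀ = √((1 + β)/(1 − β)) for a receding source ⇒ β = (r² − 1)/(r² + 1) with r = λ'/λ₀.
β = (1.7587 − 1)/(1.7587 + 1) ≈ 0.275.

0.275c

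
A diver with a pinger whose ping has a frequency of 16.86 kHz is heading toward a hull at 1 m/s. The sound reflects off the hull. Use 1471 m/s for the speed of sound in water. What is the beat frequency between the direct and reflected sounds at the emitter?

22.9 Hz

The hull receives the sound from a moving source: f₁ = f₀ · v/(v − v_e) = 16.86 × 1471/1470 ≈ 16.8715 kHz.
On the return leg the diver with a pinger is a moving observer: f₂ = f₁ · (v + v_e)/v = 16.8715 × 1472/1471 ≈ 16.8829 kHz.
Beat against the emitted tone (with f₀ = 16860 Hz): |f₂ − f₀| = 2v_e·f₀/(v − v_e) = 2 × 1 × 16860/1470 ≈ 22.9 Hz.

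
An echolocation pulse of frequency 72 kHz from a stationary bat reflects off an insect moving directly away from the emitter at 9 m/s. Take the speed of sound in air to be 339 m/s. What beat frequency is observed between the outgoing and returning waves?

The insect first receives the wave as a moving observer: f₁ = f₀ · (v − u)/v = 72 × (339 − 9)/339 ≈ 70.09 kHz.
The reflection then acts as a moving source: f₂ = f₁ · v/(v + u) ≈ 68.28 kHz.
Beat frequency (with f₀ = 72000 Hz): |f₂ − f₀| = 2u·f₀/(v + u) = 2 × 9 × 72000/348 ≈ 3724 Hz.

3724 Hz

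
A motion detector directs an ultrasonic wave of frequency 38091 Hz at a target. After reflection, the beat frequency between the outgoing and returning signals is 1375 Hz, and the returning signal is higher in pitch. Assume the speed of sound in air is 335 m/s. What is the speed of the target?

5.9 m/s

Double Doppler shift off a moving reflector: f₂ = f₀ · (v + u)/(v − u) (u > 0 toward emitter).
Returning signal is higher, so f₂ = f₀ + Δf = 38091 + 1375 = 39466 Hz.
Rearranging, u = v · (f₂ − f₀)/(f₂ + f₀) = 335 × 1375/77557 ≈ 5.9 m/s.
So the target is moving at 5.9 m/s toward the emitter.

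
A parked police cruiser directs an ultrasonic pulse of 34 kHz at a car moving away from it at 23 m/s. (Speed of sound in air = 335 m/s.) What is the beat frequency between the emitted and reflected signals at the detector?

The car first receives the wave as a moving observer: f₁ = f₀ · (v − u)/v = 34 × (335 − 23)/335 ≈ 31.67 kHz.
The reflection then acts as a moving source: f₂ = f₁ · v/(v + u) ≈ 29.63 kHz.
Equivalently f₂ = f₀ · (v − u)/(v + u).
Beat frequency (with f₀ = 34000 Hz): |f₂ − f₀| = 2u·f₀/(v + u) = 2 × 23 × 34000/358 ≈ 4369 Hz.

4369 Hz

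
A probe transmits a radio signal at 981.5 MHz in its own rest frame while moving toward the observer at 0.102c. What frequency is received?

1087.3 MHz

Relativistic Doppler for frequency: f' = f₀ · √((1 + β)/(1 − β)).
f' = 981.5 × √(1.1020/0.8980) = 981.5 × 1.10778 ≈ 1087.3 MHz.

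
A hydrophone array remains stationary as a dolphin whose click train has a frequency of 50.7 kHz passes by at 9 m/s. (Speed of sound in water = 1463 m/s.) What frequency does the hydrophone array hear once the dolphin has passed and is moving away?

Receding: f₂ = f · v/(v + v_s) = 50.7 × 1463/1472 ≈ 50.4 kHz.

50.4 kHz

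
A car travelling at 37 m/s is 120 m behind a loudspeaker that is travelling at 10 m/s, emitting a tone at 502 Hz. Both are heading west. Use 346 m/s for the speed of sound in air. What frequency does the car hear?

540 Hz

The car is behind, so the loudspeaker is moving away from it while the car is moving toward the loudspeaker.
General Doppler shift: f' = f · (v + v_o)/(v + v_s).
f' = 502 × (346 + 37)/(346 + 10) = 502 × 383/356 ≈ 540 Hz.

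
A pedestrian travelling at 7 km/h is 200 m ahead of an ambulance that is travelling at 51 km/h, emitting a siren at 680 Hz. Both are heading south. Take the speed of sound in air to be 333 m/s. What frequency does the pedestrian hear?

51 km/h = 14.17 m/s; 7 km/h = 1.944 m/s.
The pedestrian is ahead, so the ambulance is moving toward it while the pedestrian is moving away from the ambulance.
Both move, so f' = f · (v − v_o)/(v − v_s).
f' = 680 × (333 − 1.944)/(333 − 14.17) = 680 × 331.06/318.83 ≈ 706 Hz.

706 Hz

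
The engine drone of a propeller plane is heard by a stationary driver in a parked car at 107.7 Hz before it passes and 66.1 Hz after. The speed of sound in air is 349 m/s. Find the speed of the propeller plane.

84 m/s

f₁/f₂ = (v + v_s)/(v − v_s), so v_s = v · (f₁ − f₂)/(f₁ + f₂).
v_s = 349 × (107.7 − 66.1)/(107.7 + 66.1) = 349 × 41.6/173.8 ≈ 84 m/s.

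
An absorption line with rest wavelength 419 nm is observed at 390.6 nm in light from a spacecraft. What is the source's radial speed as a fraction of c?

λ'/λ₀ = 0.9322 < 1 (blueshift), so the source is approaching.
λ'/λ₀ = √((1 − β)/(1 + β)) for an approaching source ⇒ β = (1 − r²)/(1 + r²) with r = λ'/λ₀.
β = (1 − 0.8690)/(1 + 0.8690) ≈ 0.070.

0.070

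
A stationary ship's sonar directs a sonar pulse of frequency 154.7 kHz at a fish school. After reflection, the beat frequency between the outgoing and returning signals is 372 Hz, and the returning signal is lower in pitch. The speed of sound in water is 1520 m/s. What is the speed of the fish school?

1.83 m/s

Double Doppler shift off a moving reflector: f₂ = f₀ · (v + u)/(v − u) (u > 0 toward emitter).
Returning signal is lower, so f₂ = f₀ − Δf = 154700 − 372 = 154328 Hz.
Rearranging, u = v · (f₂ − f₀)/(f₂ + f₀) = 1520 × -372/309028 ≈ -1.83 m/s.
So the fish school is moving at 1.83 m/s away from the emitter.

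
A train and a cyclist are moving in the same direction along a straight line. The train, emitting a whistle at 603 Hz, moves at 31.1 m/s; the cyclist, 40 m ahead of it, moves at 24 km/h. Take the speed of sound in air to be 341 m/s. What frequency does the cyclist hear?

651 Hz

24 km/h = 6.667 m/s.
The cyclist is ahead, so the train is moving toward it while the cyclist is moving away from the train.
Both move, so f' = f · (v − v_o)/(v − v_s).
f' = 603 × (341 − 6.667)/(341 − 31.1) = 603 × 334.33/309.9 ≈ 651 Hz.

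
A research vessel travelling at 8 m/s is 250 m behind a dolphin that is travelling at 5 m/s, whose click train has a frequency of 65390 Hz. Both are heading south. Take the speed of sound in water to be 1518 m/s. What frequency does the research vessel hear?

65519 Hz

The research vessel is behind, so the dolphin is moving away from it while the research vessel is moving toward the dolphin.
Both move, so f' = f · (v + v_o)/(v + v_s).
f' = 65390 × (1518 + 8)/(1518 + 5) = 65390 × 1526/1523 ≈ 65519 Hz.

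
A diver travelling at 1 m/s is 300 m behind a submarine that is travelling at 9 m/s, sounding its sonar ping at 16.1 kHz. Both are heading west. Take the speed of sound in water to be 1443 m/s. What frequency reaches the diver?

16.01 kHz

The diver is behind, so the submarine is moving away from it while the diver is moving toward the submarine.
With source receding and observer approaching, f' = f · (v + v_o)/(v + v_s).
f' = 16.1 × (1443 + 1)/(1443 + 9) = 16.1 × 1444/1452 ≈ 16.01 kHz.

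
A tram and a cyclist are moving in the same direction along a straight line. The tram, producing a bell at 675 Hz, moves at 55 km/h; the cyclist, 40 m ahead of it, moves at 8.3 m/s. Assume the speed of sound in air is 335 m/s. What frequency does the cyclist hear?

690 Hz

55 km/h = 15.28 m/s.
The cyclist is ahead, so the tram is moving toward it while the cyclist is moving away from the tram.
General Doppler shift: f' = f · (v − v_o)/(v − v_s).
f' = 675 × (335 − 8.3)/(335 − 15.28) = 675 × 326.7/319.72 ≈ 690 Hz.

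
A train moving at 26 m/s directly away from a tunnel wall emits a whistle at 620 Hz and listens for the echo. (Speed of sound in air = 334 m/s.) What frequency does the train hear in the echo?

The tunnel wall receives the sound from a moving source: f₁ = f₀ · v/(v + v_e) = 620 × 334/360 ≈ 575 Hz.
On the return leg the train is a moving observer: f₂ = f₁ · (v − v_e)/v = 575 × 308/334 ≈ 530 Hz.

530 Hz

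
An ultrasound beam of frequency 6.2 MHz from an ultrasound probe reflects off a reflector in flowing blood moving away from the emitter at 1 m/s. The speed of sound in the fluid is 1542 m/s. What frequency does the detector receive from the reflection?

The reflector in flowing blood first receives the wave as a moving observer: f₁ = f₀ · (v − u)/v = 6.2 × (1542 − 1)/1542 ≈ 6.196 MHz.
The reflection then acts as a moving source: f₂ = f₁ · v/(v + u) ≈ 6.192 MHz.
Equivalently f₂ = f₀ · (v − u)/(v + u).

6.192 MHz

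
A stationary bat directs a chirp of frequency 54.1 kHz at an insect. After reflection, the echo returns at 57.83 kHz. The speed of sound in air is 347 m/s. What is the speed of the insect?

11.6 m/s

Double Doppler shift off a moving reflector: f₂ = f₀ · (v + u)/(v − u) (u > 0 toward emitter).
Rearranging, u = v · (f₂ − f₀)/(f₂ + f₀) = 347 × 3.73/111.93 ≈ 11.6 m/s.
So the insect is moving at 11.6 m/s toward the emitter.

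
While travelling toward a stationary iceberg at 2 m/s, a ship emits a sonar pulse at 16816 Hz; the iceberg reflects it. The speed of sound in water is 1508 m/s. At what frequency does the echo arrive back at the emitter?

16861 Hz

The iceberg receives the sound from a moving source: f₁ = f₀ · v/(v − v_e) = 16816 × 1508/1506 ≈ 16838 Hz.
On the return leg the ship is a moving observer: f₂ = f₁ · (v + v_e)/v = 16838 × 1510/1508 ≈ 16861 Hz.
Equivalently f₂ = f₀ · (v + v_e)/(v − v_e).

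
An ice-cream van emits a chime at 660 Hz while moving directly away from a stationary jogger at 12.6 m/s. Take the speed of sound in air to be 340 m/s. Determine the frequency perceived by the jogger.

636 Hz

With the source moving away from a stationary observer, f' = f · v/(v + v_s).
f' = 660 × 340/(340 + 12.6) = 660 × 340/352.6 ≈ 636 Hz.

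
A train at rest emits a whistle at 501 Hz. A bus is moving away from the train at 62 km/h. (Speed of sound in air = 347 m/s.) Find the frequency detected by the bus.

476 Hz

62 km/h = 17.22 m/s.
Only the observer moves, away from the source, so f' = f · (v − v_o)/v.
f' = 501 × (347 − 17.22)/347 = 501 × 329.78/347 ≈ 476 Hz.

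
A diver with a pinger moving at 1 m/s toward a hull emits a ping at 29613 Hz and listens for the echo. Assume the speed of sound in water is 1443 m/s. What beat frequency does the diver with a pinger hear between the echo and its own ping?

The hull receives the sound from a moving source: f₁ = f₀ · v/(v − v_e) = 29613 × 1443/1442 ≈ 29633.5 Hz.
On the return leg the diver with a pinger is a moving observer: f₂ = f₁ · (v + v_e)/v = 29633.5 × 1444/1443 ≈ 29654.1 Hz.
Beat against the emitted tone: |f₂ − f₀| = 2v_e·f₀/(v − v_e) = 2 × 1 × 29613/1442 ≈ 41.1 Hz.

41.1 Hz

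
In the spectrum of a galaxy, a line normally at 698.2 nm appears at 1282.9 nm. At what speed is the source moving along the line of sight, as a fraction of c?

0.543c

λ'/λ₀ = 1.8374 > 1 (redshift), so the source is receding.
λ'/λ₀ = √((1 + β)/(1 − β)) for a receding source ⇒ β = (r² − 1)/(r² + 1) with r = λ'/λ₀.
β = (3.3762 − 1)/(3.3762 + 1) ≈ 0.543.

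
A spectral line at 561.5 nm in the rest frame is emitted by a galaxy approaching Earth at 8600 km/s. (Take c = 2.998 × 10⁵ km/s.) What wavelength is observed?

545.6 nm

β = v/c = 8600/299800 = 0.0287.
Relativistic Doppler for wavelength: λ' = λ₀ · √((1 − β)/(1 + β)).
λ' = 561.5 × √(0.9713/1.0287) = 561.5 × 0.97171 ≈ 545.6 nm.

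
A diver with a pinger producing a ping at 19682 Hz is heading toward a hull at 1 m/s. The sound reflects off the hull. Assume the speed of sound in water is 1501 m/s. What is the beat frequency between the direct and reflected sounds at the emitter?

26.2 Hz

The hull receives the sound from a moving source: f₁ = f₀ · v/(v − v_e) = 19682 × 1501/1500 ≈ 19695.1 Hz.
On the return leg the diver with a pinger is a moving observer: f₂ = f₁ · (v + v_e)/v = 19695.1 × 1502/1501 ≈ 19708.2 Hz.
Equivalently f₂ = f₀ · (v + v_e)/(v − v_e).
Beat against the emitted tone: |f₂ − f₀| = 2v_e·f₀/(v − v_e) = 2 × 1 × 19682/1500 ≈ 26.2 Hz.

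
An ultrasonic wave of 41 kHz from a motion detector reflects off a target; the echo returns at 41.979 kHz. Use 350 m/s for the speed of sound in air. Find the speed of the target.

4.1 m/s

Double Doppler shift off a moving reflector: f₂ = f₀ · (v + u)/(v − u) (u > 0 toward emitter).
Rearranging, u = v · (f₂ − f₀)/(f₂ + f₀) = 350 × 0.979/82.979 ≈ 4.1 m/s.
So the target is moving at 4.1 m/s toward the emitter.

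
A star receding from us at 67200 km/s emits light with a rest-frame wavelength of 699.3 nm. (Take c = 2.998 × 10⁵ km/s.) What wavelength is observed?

878.4 nm

β = v/c = 67200/299800 = 0.2241.
Relativistic Doppler for wavelength: λ' = λ₀ · √((1 + β)/(1 − β)).
λ' = 699.3 × √(1.2241/0.7759) = 699.3 × 1.25611 ≈ 878.4 nm.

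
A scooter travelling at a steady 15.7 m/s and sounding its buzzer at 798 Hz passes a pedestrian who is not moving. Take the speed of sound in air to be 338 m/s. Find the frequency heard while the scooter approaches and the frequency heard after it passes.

Approaching: f₁ = f · v/(v − v_s) = 798 × 338/322.3 ≈ 837 Hz.
Receding: f₂ = f · v/(v + v_s) = 798 × 338/353.7 ≈ 763 Hz.

837 Hz approaching; 763 Hz receding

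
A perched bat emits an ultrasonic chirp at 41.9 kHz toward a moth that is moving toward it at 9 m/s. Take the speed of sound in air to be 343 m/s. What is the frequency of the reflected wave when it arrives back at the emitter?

The moth first receives the wave as a moving observer: f₁ = f₀ · (v + u)/v = 41.9 × (343 + 9)/343 ≈ 43.0 kHz.
On reflection it acts as a source moving toward the stationary detector: f₂ = f₁ · v/(v − u) = 43.0 × 343/334 ≈ 44.2 kHz.
Equivalently f₂ = f₀ · (v + u)/(v − u).

44.2 kHz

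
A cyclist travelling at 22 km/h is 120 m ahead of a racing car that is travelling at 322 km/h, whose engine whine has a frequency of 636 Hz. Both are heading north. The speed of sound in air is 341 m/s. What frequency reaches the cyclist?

322 km/h = 89.44 m/s; 22 km/h = 6.111 m/s.
The cyclist is ahead, so the racing car is moving toward it while the cyclist is moving away from the racing car.
General Doppler shift: f' = f · (v − v_o)/(v − v_s).
f' = 636 × (341 − 6.111)/(341 − 89.44) = 636 × 334.89/251.56 ≈ 847 Hz.

847 Hz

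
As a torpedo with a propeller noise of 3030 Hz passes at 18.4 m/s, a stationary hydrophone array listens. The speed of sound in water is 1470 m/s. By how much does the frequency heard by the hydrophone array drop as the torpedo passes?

75.9 Hz

Approaching: f₁ = f · v/(v − v_s) = 3030 × 1470/1451.6 ≈ 3068.4 Hz.
Receding: f₂ = f · v/(v + v_s) = 3030 × 1470/1488.4 ≈ 2992.5 Hz.
Drop: f₁ − f₂ = 2f·v·v_s/(v² − v_s²) = 2 × 3030 × 1470 × 18.4/(1470² − 18.4²) ≈ 75.9 Hz.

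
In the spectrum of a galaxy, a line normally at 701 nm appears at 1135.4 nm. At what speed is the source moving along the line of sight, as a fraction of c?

λ'/λ₀ = 1.6197 > 1 (redshift), so the source is receding.
λ'/λ₀ = √((1 + β)/(1 − β)) for a receding source ⇒ β = (r² − 1)/(r² + 1) with r = λ'/λ₀.
β = (2.6234 − 1)/(2.6234 + 1) ≈ 0.448.

0.448c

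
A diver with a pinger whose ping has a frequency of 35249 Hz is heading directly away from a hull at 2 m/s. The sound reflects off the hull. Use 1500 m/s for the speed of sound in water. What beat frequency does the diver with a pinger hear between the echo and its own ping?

The hull receives the sound from a moving source: f₁ = f₀ · v/(v + v_e) = 35249 × 1500/1502 ≈ 35202.1 Hz.
On the return leg the diver with a pinger is a moving observer: f₂ = f₁ · (v − v_e)/v = 35202.1 × 1498/1500 ≈ 35155.1 Hz.
Equivalently f₂ = f₀ · (v − v_e)/(v + v_e).
Beat against the emitted tone: |f₂ − f₀| = 2v_e·f₀/(v + v_e) = 2 × 2 × 35249/1502 ≈ 94 Hz.

94 Hz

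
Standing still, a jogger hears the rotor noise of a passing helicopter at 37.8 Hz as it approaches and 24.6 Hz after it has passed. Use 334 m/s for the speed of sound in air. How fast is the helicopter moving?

f₁/f₂ = (v + v_s)/(v − v_s), so v_s = v · (f₁ − f₂)/(f₁ + f₂).
v_s = 334 × (37.8 − 24.6)/(37.8 + 24.6) = 334 × 13.2/62.4 ≈ 71 m/s.

71 m/s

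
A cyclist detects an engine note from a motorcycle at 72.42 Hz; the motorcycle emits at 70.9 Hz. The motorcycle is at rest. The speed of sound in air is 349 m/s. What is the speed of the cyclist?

7.5 m/s

f' > f, so the cyclist is approaching.
f' = f · (v + v_o)/v ⇒ v_o = v · |f'/f − 1|.
v_o = 349 × |72.42/70.9 − 1| = 349 × 0.02144 ≈ 7.5 m/s.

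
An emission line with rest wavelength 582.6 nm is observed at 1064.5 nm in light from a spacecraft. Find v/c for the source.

0.539c

λ'/λ₀ = 1.8272 > 1 (redshift), so the source is receding.
λ'/λ₀ = √((1 + β)/(1 − β)) for a receding source ⇒ β = (r² − 1)/(r² + 1) with r = λ'/λ₀.
β = (3.3385 − 1)/(3.3385 + 1) ≈ 0.539.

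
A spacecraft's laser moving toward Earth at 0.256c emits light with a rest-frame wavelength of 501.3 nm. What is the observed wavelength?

385.8 nm

Relativistic Doppler for wavelength: λ' = λ₀ · √((1 − β)/(1 + β)).
λ' = 501.3 × √(0.7440/1.2560) = 501.3 × 0.76965 ≈ 385.8 nm.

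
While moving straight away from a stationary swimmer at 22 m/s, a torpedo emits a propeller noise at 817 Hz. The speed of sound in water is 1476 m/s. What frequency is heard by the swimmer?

Moving source, stationary observer: f' = f · v/(v + v_s) since the source is receding.
f' = 817 × 1476/(1476 + 22) = 817 × 1476/1498 ≈ 805 Hz.

805 Hz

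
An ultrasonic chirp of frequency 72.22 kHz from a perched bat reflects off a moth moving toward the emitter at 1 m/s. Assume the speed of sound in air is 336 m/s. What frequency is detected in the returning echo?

At the moth (a moving observer), f₁ = f₀ · (v + u)/v = 72.22 × 337/336 ≈ 72.4 kHz.
The reflection then acts as a moving source: f₂ = f₁ · v/(v − u) ≈ 72.7 kHz.

72.7 kHz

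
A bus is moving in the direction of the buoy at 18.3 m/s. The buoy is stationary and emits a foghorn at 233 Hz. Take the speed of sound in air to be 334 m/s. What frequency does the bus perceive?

Moving observer, stationary source: f' = f · (v + v_o)/v.
f' = 233 × (334 + 18.3)/334 = 233 × 352.3/334 ≈ 246 Hz.

246 Hz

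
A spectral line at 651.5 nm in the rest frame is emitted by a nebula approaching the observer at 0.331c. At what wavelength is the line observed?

461.9 nm

Relativistic Doppler for wavelength: λ' = λ₀ · √((1 − β)/(1 + β)).
λ' = 651.5 × √(0.6690/1.3310) = 651.5 × 0.70896 ≈ 461.9 nm.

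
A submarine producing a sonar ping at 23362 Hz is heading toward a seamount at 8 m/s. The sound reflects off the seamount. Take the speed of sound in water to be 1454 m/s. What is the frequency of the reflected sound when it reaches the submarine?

23621 Hz

The seamount receives the sound from a moving source: f₁ = f₀ · v/(v − v_e) = 23362 × 1454/1446 ≈ 23491 Hz.
On the return leg the submarine is a moving observer: f₂ = f₁ · (v + v_e)/v = 23491 × 1462/1454 ≈ 23621 Hz.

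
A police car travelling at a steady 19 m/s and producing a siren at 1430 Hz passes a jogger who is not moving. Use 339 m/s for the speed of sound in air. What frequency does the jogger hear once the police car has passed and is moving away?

Receding: f₂ = f · v/(v + v_s) = 1430 × 339/358 ≈ 1354 Hz.

1354 Hz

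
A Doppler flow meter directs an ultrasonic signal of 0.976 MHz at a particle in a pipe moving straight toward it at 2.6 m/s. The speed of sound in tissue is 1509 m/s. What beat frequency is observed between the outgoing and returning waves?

The particle in a pipe first receives the wave as a moving observer: f₁ = f₀ · (v + u)/v = 0.976 × (1509 + 2.6)/1509 ≈ 0.97768 MHz.
The reflection then acts as a moving source: f₂ = f₁ · v/(v − u) ≈ 0.97937 MHz.
Equivalently f₂ = f₀ · (v + u)/(v − u).
Beat frequency (with f₀ = 976000 Hz): |f₂ − f₀| = 2u·f₀/(v − u) = 2 × 2.6 × 976000/1506.4 ≈ 3369 Hz.

3369 Hz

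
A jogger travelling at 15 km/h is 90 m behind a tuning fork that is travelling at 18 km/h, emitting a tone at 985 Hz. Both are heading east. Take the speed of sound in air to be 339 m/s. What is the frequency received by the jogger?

983 Hz

18 km/h = 5 m/s; 15 km/h = 4.167 m/s.
The jogger is behind, so the tuning fork is moving away from it while the jogger is moving toward the tuning fork.
With source receding and observer approaching, f' = f · (v + v_o)/(v + v_s).
f' = 985 × (339 + 4.167)/(339 + 5) = 985 × 343.17/344 ≈ 983 Hz.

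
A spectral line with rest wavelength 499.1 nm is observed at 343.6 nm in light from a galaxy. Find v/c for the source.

0.357c

λ'/λ₀ = 0.6884 < 1 (blueshift), so the source is approaching.
λ'/λ₀ = √((1 − β)/(1 + β)) for an approaching source ⇒ β = (1 − r²)/(1 + r²) with r = λ'/λ₀.
β = (1 − 0.4739)/(1 + 0.4739) ≈ 0.357.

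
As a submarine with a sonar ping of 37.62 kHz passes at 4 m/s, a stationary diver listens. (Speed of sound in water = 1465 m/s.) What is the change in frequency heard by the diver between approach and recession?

Approaching: f₁ = f · v/(v − v_s) = 37.62 × 1465/1461 ≈ 37.723 kHz.
Receding: f₂ = f · v/(v + v_s) = 37.62 × 1465/1469 ≈ 37.518 kHz.
Drop: f₁ − f₂ = 2f·v·v_s/(v² − v_s²) = 2 × 37.62 × 1465 × 4/(1465² − 4²) ≈ 0.205 kHz.

0.205 kHz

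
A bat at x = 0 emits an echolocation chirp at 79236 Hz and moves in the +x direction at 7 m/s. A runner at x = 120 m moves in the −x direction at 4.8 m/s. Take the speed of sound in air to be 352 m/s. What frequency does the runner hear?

The observer lies on the +x side, so the source is heading toward the observer and the observer is heading toward the source.
With source approaching and observer approaching, f' = f · (v + v_o)/(v − v_s).
f' = 79236 × (352 + 4.8)/(352 − 7) = 79236 × 356.8/345 ≈ 81946 Hz.

81946 Hz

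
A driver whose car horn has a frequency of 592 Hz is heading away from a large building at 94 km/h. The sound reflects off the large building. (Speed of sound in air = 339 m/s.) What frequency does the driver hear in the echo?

94 km/h = 26.11 m/s.
The large building receives the sound from a moving source: f₁ = f₀ · v/(v + v_e) = 592 × 339/365.11 ≈ 550 Hz.
On the return leg the driver is a moving observer: f₂ = f₁ · (v − v_e)/v = 550 × 312.89/339 ≈ 507 Hz.

507 Hz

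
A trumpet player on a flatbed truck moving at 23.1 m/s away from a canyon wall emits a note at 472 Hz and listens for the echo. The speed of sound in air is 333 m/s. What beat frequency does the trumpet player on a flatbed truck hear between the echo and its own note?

The canyon wall receives the sound from a moving source: f₁ = f₀ · v/(v + v_e) = 472 × 333/356.1 ≈ 441.4 Hz.
On the return leg the trumpet player on a flatbed truck is a moving observer: f₂ = f₁ · (v − v_e)/v = 441.4 × 309.9/333 ≈ 410.8 Hz.
Equivalently f₂ = f₀ · (v − v_e)/(v + v_e).
Beat against the emitted tone: |f₂ − f₀| = 2v_e·f₀/(v + v_e) = 2 × 23.1 × 472/356.1 ≈ 61 Hz.

61 Hz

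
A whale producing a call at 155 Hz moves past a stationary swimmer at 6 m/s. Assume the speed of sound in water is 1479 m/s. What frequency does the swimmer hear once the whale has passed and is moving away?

Receding: f₂ = f · v/(v + v_s) = 155 × 1479/1485 ≈ 154 Hz.

154 Hz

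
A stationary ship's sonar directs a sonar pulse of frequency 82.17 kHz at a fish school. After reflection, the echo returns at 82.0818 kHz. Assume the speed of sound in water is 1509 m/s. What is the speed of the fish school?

0.81 m/s

Double Doppler shift off a moving reflector: f₂ = f₀ · (v + u)/(v − u) (u > 0 toward emitter).
Rearranging, u = v · (f₂ − f₀)/(f₂ + f₀) = 1509 × -0.0882/164.2518 ≈ -0.81 m/s.
So the fish school is moving at 0.81 m/s away from the emitter.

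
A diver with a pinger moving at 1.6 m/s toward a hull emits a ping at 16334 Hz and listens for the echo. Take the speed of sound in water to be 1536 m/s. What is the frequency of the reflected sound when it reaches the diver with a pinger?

16368 Hz

The hull receives the sound from a moving source: f₁ = f₀ · v/(v − v_e) = 16334 × 1536/1534.4 ≈ 16351 Hz.
On the return leg the diver with a pinger is a moving observer: f₂ = f₁ · (v + v_e)/v = 16351 × 1537.6/1536 ≈ 16368 Hz.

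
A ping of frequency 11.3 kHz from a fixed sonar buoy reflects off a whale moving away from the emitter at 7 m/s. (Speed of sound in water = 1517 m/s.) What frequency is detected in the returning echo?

The whale first receives the wave as a moving observer: f₁ = f₀ · (v − u)/v = 11.3 × (1517 − 7)/1517 ≈ 11.25 kHz.
The reflection then acts as a moving source: f₂ = f₁ · v/(v + u) ≈ 11.20 kHz.
Equivalently f₂ = f₀ · (v − u)/(v + u).

11.20 kHz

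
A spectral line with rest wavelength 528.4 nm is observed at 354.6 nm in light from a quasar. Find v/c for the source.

λ'/λ₀ = 0.6711 < 1 (blueshift), so the source is approaching.
λ'/λ₀ = √((1 − β)/(1 + β)) for an approaching source ⇒ β = (1 − r²)/(1 + r²) with r = λ'/λ₀.
β = (1 − 0.4504)/(1 + 0.4504) ≈ 0.379.

0.379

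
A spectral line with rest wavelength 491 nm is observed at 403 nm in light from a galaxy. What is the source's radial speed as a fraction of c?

0.195

λ'/λ₀ = 0.8208 < 1 (blueshift), so the source is approaching.
λ'/λ₀ = √((1 − β)/(1 + β)) for an approaching source ⇒ β = (1 − r²)/(1 + r²) with r = λ'/λ₀.
β = (1 − 0.6737)/(1 + 0.6737) ≈ 0.195.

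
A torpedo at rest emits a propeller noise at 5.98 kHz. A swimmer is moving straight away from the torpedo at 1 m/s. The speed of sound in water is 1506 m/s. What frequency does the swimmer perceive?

Moving observer, stationary source: f' = f · (v − v_o)/v.
f' = 5.98 × (1506 − 1)/1506 = 5.98 × 1505/1506 ≈ 5.98 kHz.

5.98 kHz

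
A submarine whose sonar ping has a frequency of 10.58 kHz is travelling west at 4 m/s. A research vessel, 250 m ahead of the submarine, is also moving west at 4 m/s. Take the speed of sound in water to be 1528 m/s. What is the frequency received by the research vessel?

10.58 kHz

The research vessel is ahead, so the submarine is moving toward it while the research vessel is moving away from the submarine.
With source approaching and observer receding, f' = f · (v − v_o)/(v − v_s).
f' = 10.58 × (1528 − 4)/(1528 − 4) = 10.58 × 1524/1524 ≈ 10.58 kHz.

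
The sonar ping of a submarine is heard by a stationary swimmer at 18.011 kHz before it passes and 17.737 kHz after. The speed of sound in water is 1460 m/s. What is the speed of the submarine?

f₁/f₂ = (v + v_s)/(v − v_s), so v_s = v · (f₁ − f₂)/(f₁ + f₂).
v_s = 1460 × (18.011 − 17.737)/(18.011 + 17.737) = 1460 × 0.274/35.748 ≈ 11.2 m/s.

11.2 m/s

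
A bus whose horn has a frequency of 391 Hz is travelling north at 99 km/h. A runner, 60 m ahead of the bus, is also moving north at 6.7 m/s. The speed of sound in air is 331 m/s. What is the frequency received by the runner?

418 Hz

99 km/h = 27.5 m/s.
The runner is ahead, so the bus is moving toward it while the runner is moving away from the bus.
General Doppler shift: f' = f · (v − v_o)/(v − v_s).
f' = 391 × (331 − 6.7)/(331 − 27.5) = 391 × 324.3/303.5 ≈ 418 Hz.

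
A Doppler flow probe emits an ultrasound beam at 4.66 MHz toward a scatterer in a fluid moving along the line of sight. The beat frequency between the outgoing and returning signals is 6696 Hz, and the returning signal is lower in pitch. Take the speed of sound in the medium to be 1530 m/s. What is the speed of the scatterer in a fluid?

1.10 m/s

Double Doppler shift off a moving reflector: f₂ = f₀ · (v + u)/(v − u) (u > 0 toward emitter).
Returning signal is lower, so f₂ = f₀ − Δf = 4660000 − 6696 = 4653304 Hz.
Rearranging, u = v · (f₂ − f₀)/(f₂ + f₀) = 1530 × -6696/9313304 ≈ -1.10 m/s.
So the scatterer in a fluid is moving at 1.10 m/s away from the emitter.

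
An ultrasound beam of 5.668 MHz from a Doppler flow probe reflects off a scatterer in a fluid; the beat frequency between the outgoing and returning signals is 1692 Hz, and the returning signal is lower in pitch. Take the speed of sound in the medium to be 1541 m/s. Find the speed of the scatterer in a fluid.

Double Doppler shift off a moving reflector: f₂ = f₀ · (v + u)/(v − u) (u > 0 toward emitter).
Returning signal is lower, so f₂ = f₀ − Δf = 5668000 − 1692 = 5666308 Hz.
Rearranging, u = v · (f₂ − f₀)/(f₂ + f₀) = 1541 × -1692/11334308 ≈ -0.23 m/s.
So the scatterer in a fluid is moving at 0.23 m/s away from the emitter.

0.23 m/s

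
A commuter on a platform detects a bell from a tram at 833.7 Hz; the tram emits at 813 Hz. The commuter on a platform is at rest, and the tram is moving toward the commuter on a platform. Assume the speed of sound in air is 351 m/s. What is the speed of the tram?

8.7 m/s

f' = f · v/(v − v_s) ⇒ v_s = v · |1 − f/f'|.
v_s = 351 × |1 − 813/833.7| = 351 × 0.02483 ≈ 8.7 m/s.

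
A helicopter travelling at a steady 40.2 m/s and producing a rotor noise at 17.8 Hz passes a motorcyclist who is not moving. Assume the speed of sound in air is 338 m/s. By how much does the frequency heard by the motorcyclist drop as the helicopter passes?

Approaching: f₁ = f · v/(v − v_s) = 17.8 × 338/297.8 ≈ 20.20 Hz.
Receding: f₂ = f · v/(v + v_s) = 17.8 × 338/378.2 ≈ 15.91 Hz.
Drop: f₁ − f₂ = 2f·v·v_s/(v² − v_s²) = 2 × 17.8 × 338 × 40.2/(338² − 40.2²) ≈ 4.29 Hz.

4.29 Hz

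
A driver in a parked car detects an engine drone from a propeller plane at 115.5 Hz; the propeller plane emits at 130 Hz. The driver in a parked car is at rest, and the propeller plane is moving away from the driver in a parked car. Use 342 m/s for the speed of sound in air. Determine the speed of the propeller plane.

f' = f · v/(v + v_s) ⇒ v_s = v · |1 − f/f'|.
v_s = 342 × |1 − 130/115.5| = 342 × 0.1255 ≈ 43 m/s.

43 m/s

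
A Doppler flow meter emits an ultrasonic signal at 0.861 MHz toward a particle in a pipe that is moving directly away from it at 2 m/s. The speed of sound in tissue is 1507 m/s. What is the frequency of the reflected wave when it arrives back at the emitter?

0.8587 MHz

At the particle in a pipe (a moving observer), f₁ = f₀ · (v − u)/v = 0.861 × 1505/1507 ≈ 0.8599 MHz.
The reflection then acts as a moving source: f₂ = f₁ · v/(v + u) ≈ 0.8587 MHz.
Equivalently f₂ = f₀ · (v − u)/(v + u).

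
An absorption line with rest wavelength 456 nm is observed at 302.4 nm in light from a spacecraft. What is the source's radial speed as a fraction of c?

λ'/λ₀ = 0.6632 < 1 (blueshift), so the source is approaching.
λ'/λ₀ = √((1 − β)/(1 + β)) for an approaching source ⇒ β = (1 − r²)/(1 + r²) with r = λ'/λ₀.
β = (1 − 0.4398)/(1 + 0.4398) ≈ 0.389.

0.389c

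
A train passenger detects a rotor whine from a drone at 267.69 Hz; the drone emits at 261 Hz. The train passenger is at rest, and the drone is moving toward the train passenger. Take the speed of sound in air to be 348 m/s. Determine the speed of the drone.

8.7 m/s

f' = f · v/(v − v_s) ⇒ v_s = v · |1 − f/f'|.
v_s = 348 × |1 − 261/267.69| = 348 × 0.02499 ≈ 8.7 m/s.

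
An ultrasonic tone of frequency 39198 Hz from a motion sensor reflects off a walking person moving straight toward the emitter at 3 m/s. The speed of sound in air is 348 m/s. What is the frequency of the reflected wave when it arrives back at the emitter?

The walking person first receives the wave as a moving observer: f₁ = f₀ · (v + u)/v = 39198 × (348 + 3)/348 ≈ 39536 Hz.
The reflection then acts as a moving source: f₂ = f₁ · v/(v − u) ≈ 39880 Hz.
Equivalently f₂ = f₀ · (v + u)/(v − u).

39880 Hz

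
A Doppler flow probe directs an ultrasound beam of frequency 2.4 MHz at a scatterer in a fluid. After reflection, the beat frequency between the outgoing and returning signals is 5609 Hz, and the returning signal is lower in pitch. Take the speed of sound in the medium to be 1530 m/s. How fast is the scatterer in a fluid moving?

1.79 m/s

Double Doppler shift off a moving reflector: f₂ = f₀ · (v + u)/(v − u) (u > 0 toward emitter).
Returning signal is lower, so f₂ = f₀ − Δf = 2400000 − 5609 = 2394391 Hz.
Rearranging, u = v · (f₂ − f₀)/(f₂ + f₀) = 1530 × -5609/4794391 ≈ -1.79 m/s.
So the scatterer in a fluid is moving at 1.79 m/s away from the emitter.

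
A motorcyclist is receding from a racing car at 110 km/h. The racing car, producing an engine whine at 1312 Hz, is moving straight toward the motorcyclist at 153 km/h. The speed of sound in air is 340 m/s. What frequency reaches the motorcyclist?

153 km/h = 42.5 m/s; 110 km/h = 30.56 m/s.
General Doppler shift: f' = f · (v − v_o)/(v − v_s).
f' = 1312 × (340 − 30.56)/(340 − 42.5) = 1312 × 309.44/297.5 ≈ 1365 Hz.

1365 Hz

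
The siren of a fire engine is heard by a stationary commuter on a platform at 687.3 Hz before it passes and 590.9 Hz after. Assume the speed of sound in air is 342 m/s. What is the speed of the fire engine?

26 m/s

f₁/f₂ = (v + v_s)/(v − v_s), so v_s = v · (f₁ − f₂)/(f₁ + f₂).
v_s = 342 × (687.3 − 590.9)/(687.3 + 590.9) = 342 × 96.4/1278.2 ≈ 26 m/s.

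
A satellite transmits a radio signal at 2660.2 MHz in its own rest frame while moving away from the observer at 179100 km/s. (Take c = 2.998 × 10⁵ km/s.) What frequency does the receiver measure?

β = v/c = 179100/299800 = 0.5974.
Relativistic Doppler for frequency: f' = f₀ · √((1 − β)/(1 + β)).
f' = 2660.2 × √(0.4026/1.5974) = 2660.2 × 0.50203 ≈ 1335.5 MHz.

1335.5 MHz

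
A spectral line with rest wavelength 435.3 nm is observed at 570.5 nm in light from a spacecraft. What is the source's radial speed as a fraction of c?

0.264

λ'/λ₀ = 1.3106 > 1 (redshift), so the source is receding.
λ'/λ₀ = √((1 + β)/(1 − β)) for a receding source ⇒ β = (r² − 1)/(r² + 1) with r = λ'/λ₀.
β = (1.7176 − 1)/(1.7176 + 1) ≈ 0.264.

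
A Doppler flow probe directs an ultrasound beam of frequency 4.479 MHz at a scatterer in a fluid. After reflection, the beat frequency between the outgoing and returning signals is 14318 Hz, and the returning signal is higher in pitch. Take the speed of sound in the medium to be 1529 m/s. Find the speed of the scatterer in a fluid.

Double Doppler shift off a moving reflector: f₂ = f₀ · (v + u)/(v − u) (u > 0 toward emitter).
Returning signal is higher, so f₂ = f₀ + Δf = 4479000 + 14318 = 4493318 Hz.
Rearranging, u = v · (f₂ − f₀)/(f₂ + f₀) = 1529 × 14318/8972318 ≈ 2.44 m/s.
So the scatterer in a fluid is moving at 2.44 m/s toward the emitter.

2.44 m/s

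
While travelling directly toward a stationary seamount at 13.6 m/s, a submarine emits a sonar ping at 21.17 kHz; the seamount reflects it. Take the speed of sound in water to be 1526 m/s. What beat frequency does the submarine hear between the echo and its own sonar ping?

The seamount receives the sound from a moving source: f₁ = f₀ · v/(v − v_e) = 21.17 × 1526/1512.4 ≈ 21.360 kHz.
On the return leg the submarine is a moving observer: f₂ = f₁ · (v + v_e)/v = 21.360 × 1539.6/1526 ≈ 21.551 kHz.
Beat against the emitted tone (with f₀ = 21170 Hz): |f₂ − f₀| = 2v_e·f₀/(v − v_e) = 2 × 13.6 × 21170/1512.4 ≈ 381 Hz.

381 Hz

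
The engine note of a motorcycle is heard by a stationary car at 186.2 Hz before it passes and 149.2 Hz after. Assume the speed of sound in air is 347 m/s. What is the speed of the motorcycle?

f₁/f₂ = (v + v_s)/(v − v_s), so v_s = v · (f₁ − f₂)/(f₁ + f₂).
v_s = 347 × (186.2 − 149.2)/(186.2 + 149.2) = 347 × 37.0/335.4 ≈ 38 m/s.

38 m/s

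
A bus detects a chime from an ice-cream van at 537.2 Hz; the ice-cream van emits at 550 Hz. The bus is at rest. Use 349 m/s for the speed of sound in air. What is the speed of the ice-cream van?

f' < f, so the ice-cream van is receding.
f' = f · v/(v + v_s) ⇒ v_s = v · |1 − f/f'|.
v_s = 349 × |1 − 550/537.2| = 349 × 0.02383 ≈ 8.3 m/s.

8.3 m/s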